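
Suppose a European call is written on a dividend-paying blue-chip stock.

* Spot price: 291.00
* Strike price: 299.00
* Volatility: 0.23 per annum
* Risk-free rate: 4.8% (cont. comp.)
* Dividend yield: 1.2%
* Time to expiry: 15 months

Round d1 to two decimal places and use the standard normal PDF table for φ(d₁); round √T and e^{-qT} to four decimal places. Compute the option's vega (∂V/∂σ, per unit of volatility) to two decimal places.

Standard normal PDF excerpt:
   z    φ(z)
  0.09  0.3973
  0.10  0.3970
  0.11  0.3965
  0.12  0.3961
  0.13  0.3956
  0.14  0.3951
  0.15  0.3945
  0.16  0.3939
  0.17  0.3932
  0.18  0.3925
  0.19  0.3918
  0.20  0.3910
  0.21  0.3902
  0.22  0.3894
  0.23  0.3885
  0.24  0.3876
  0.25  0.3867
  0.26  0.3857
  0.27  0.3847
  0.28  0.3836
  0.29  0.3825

σ√T = 0.23 × 1.1180 = 0.2571
d₁ = [ln(291/299) + (0.048 − 0.012 + 0.23²/2)·1.25] / 0.2571 = [-0.0271 + 0.0781] / 0.2571 = 0.1981 which rounds to 0.20
√T = √1.25 = 1.1180
φ(d₁) = φ(0.20) = 0.3910
exp(−qT) = exp(−0.012·1.25) = 0.9851
vega = S·exp(−qT)·φ(d₁)·√T = 291·0.9851·0.3910·1.1180 = 125.3118

125.31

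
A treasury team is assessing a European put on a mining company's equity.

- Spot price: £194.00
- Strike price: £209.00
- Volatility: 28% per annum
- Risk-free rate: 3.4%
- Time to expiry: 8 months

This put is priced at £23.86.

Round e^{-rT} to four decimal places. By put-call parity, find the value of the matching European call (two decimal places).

e^(−rT) = e^(−0.034·0.6667) = 0.9776
Put-call parity: C − P = S − K·e^(−rT) = 194 − 209·0.9776 = 194 − 204.3184 = -10.3184
C = P + (C − P) = 23.86 + (-10.3184) = 13.5416

£13.54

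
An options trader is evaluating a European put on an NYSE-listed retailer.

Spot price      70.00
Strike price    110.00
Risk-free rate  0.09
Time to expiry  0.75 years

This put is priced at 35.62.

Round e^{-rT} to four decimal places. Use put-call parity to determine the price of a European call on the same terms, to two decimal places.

exp(−rT) = exp(−0.09·0.75) = 0.9347
Put-call parity: C − P = S − K·e^(−rT) = 70 − 110·0.9347 = 70 − 102.8170 = -32.8170
C = P + (C − P) = 35.62 + (-32.8170) = 2.8030

2.80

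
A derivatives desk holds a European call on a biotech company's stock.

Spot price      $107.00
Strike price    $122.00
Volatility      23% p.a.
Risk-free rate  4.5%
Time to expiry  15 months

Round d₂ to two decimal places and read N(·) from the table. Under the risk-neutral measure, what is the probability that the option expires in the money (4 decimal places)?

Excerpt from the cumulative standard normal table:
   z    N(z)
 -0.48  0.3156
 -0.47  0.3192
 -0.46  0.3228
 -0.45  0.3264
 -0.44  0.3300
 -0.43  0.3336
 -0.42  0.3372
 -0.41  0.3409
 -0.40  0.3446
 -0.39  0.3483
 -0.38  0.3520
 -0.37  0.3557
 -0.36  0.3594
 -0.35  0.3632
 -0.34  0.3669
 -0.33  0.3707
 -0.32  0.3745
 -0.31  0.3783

0.3372

σ√T = 0.23 × 1.1180 = 0.2571
d₁ = [ln(107/122) + (0.045 + 0.23²/2)·1.25] / 0.2571 = [-0.1312 + 0.0893] / 0.2571 = -0.1629 ⇒ -0.16
d₂ = d₁ − σ√T = -0.1629 − 0.2571 = -0.4200 ⇒ -0.42
Risk-neutral Pr[S_T > K] = N(d₂) = N(-0.42) = 0.3372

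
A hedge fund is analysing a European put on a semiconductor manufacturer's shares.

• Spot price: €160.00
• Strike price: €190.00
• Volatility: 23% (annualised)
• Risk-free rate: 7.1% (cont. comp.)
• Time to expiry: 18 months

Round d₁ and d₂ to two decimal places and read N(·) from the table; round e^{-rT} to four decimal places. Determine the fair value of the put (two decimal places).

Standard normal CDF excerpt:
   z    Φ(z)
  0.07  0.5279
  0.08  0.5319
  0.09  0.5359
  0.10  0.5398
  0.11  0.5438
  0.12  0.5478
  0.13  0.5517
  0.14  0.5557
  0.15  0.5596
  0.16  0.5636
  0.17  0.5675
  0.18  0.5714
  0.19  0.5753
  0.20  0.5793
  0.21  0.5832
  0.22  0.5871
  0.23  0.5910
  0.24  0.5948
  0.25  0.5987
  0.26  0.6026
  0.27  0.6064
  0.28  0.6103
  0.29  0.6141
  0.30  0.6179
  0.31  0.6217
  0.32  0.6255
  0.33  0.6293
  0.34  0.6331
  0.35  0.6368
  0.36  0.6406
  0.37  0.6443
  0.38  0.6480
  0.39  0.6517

σ√T = 0.23 × 1.2247 = 0.2817
d₁ = [ln(160/190) + (0.071 + 0.23²/2)·1.5] / 0.2817 = [-0.1719 + 0.1462] / 0.2817 = -0.0911 ≈ -0.09
d₂ = d₁ − σ√T = -0.0911 − 0.2817 = -0.3728 ≈ -0.37
exp(−rT) = exp(−0.071·1.5) = 0.8990
N(−d₂) = N(0.37) = 0.6443;  N(−d₁) = N(0.09) = 0.5359
P = 190·0.8990·0.6443 − 160·0.5359 = 110.0529 − 85.7440 = 24.3089

€24.31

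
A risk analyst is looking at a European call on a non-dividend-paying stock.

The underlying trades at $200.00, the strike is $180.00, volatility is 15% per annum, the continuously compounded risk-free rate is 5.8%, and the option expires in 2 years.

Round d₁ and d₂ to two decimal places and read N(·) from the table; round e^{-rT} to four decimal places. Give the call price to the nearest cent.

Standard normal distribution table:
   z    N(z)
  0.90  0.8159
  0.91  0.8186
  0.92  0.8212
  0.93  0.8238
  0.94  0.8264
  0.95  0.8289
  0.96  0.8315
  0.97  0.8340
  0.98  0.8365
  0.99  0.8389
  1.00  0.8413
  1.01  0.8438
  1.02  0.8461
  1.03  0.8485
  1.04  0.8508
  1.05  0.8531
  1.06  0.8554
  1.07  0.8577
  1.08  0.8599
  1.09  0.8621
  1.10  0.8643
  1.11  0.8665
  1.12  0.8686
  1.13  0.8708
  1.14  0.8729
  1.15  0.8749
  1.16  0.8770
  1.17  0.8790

T = 2;  σ√T = 0.2121
d₁ = [ln(200/180) + (0.058 + 0.15²/2)·2] / 0.2121 = [0.1054 + 0.1385] / 0.2121 = 1.1496 → 1.15
d₂ = d₁ − σ√T = 1.1496 − 0.2121 = 0.9374 → 0.94
e^(−rT) = e^(−0.058·2) = 0.8905
C = 200·N(1.15) − 180·0.8905·N(0.94) = 200·0.8749 − 180·0.8905·0.8264 = 174.9800 − 132.4637 = 42.5163

$42.52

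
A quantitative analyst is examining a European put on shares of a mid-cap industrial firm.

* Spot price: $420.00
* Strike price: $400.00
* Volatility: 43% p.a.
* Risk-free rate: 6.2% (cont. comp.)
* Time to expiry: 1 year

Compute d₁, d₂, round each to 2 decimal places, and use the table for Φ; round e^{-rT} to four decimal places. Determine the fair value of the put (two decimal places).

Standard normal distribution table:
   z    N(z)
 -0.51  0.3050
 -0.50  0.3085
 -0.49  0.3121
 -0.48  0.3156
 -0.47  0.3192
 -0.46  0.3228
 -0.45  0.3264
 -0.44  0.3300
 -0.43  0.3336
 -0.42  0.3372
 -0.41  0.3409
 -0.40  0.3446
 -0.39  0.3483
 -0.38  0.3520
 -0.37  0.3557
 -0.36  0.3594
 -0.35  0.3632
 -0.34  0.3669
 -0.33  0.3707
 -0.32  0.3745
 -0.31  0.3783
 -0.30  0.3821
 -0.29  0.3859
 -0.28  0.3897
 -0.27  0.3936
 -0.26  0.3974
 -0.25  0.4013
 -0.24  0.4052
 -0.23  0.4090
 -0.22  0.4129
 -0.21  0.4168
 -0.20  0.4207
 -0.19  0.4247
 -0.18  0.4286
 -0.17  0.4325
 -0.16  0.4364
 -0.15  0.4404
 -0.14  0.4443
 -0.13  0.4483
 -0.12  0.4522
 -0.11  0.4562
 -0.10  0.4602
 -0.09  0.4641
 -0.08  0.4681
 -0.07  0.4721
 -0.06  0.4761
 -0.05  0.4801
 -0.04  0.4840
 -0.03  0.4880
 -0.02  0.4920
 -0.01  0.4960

$47.90

σ√T = 0.43·√1 = 0.4300
d₁ = [ln(420/400) + (0.062 + 0.43²/2)·1] / 0.4300 = [0.0488 + 0.1544] / 0.4300 = 0.4727 → 0.47
d₂ = d₁ − σ√T = 0.4727 − 0.4300 = 0.0427 → 0.04
e^(−rT) = e^(−0.062·1) = 0.9399
N(−d₂) = N(-0.04) = 0.4840;  N(−d₁) = N(-0.47) = 0.3192
P = 400·0.9399·0.4840 − 420·0.3192 = 181.9646 − 134.0640 = 47.9006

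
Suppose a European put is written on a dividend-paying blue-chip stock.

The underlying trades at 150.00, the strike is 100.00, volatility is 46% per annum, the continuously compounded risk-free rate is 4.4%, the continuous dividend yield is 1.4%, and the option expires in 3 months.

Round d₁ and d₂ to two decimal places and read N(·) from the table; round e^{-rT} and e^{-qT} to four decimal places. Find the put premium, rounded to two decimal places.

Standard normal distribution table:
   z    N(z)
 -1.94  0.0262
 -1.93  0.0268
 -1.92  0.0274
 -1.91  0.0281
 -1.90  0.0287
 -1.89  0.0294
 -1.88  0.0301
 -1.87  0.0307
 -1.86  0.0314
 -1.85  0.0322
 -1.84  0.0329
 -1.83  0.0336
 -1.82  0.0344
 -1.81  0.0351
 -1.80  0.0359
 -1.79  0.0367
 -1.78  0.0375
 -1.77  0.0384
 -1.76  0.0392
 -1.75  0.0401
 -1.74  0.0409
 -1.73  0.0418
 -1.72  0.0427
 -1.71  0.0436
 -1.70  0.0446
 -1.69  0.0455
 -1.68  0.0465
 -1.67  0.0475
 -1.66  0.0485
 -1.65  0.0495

σ√T = 0.46 × 0.5000 = 0.2300
d₁ = [ln(150/100) + (0.044 − 0.014 + 0.46²/2)·0.25] / 0.2300 = [0.4055 + 0.0340] / 0.2300 = 1.9105 ≈ 1.91
d₂ = d₁ − σ√T = 1.9105 − 0.2300 = 1.6805 ≈ 1.68
e^(−qT) = e^(−0.014·0.25) = 0.9965;  e^(−rT) = e^(−0.044·0.25) = 0.9891
N(−d₂) = N(-1.68) = 0.0465;  N(−d₁) = N(-1.91) = 0.0281
P = 100·0.9891·0.0465 − 150·0.9965·0.0281 = 4.5993 − 4.2002 = 0.3991

0.40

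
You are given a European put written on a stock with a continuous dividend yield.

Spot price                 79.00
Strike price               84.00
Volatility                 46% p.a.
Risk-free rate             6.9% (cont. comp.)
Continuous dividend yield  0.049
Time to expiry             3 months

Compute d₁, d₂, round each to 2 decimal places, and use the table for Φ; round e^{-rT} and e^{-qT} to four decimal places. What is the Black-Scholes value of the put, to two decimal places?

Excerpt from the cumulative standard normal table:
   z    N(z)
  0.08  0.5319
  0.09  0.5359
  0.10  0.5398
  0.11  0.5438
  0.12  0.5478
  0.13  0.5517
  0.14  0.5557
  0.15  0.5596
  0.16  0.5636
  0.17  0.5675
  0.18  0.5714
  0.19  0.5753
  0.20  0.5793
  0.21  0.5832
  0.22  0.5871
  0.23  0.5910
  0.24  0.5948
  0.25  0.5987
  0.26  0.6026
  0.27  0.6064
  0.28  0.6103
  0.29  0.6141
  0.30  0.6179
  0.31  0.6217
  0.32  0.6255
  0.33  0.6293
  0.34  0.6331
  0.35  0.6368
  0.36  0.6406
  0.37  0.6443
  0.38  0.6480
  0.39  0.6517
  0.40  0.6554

9.84

σ√T = 0.46·√0.25 = 0.2300
d₁ = [ln(79/84) + (0.069 − 0.049 + 0.46²/2)·0.25] / 0.2300 = [-0.0614 + 0.0315] / 0.2300 = -0.1301 which rounds to -0.13
d₂ = d₁ − σ√T = -0.1301 − 0.2300 = -0.3601 which rounds to -0.36
e^(−qT) = e^(−0.049·0.25) = 0.9878;  e^(−rT) = e^(−0.069·0.25) = 0.9829
P = 84·0.9829·N(0.36) − 79·0.9878·N(0.13) = 84·0.9829·0.6406 − 79·0.9878·0.5517 = 52.8902 − 43.0526 = 9.8377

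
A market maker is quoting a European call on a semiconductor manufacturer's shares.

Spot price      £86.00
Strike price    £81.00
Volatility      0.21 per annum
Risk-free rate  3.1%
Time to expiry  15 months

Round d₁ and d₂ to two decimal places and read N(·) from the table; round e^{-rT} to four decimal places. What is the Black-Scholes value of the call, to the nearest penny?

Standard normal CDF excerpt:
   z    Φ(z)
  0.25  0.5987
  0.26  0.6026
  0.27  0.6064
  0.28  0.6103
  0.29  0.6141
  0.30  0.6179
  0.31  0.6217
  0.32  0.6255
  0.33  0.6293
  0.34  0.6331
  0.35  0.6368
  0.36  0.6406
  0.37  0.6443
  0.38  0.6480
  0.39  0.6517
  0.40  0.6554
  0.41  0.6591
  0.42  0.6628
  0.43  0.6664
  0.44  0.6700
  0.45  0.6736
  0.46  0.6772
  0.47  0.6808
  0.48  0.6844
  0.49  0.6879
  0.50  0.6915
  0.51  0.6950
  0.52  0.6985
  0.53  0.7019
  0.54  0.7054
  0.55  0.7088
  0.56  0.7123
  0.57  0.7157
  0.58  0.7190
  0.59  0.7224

σ√T = 0.21 × 1.1180 = 0.2348
d₁ = [ln(86/81) + (0.031 + 0.21²/2)·1.25] / 0.2348 = [0.0599 + 0.0663] / 0.2348 = 0.5376 ≈ 0.54
d₂ = d₁ − σ√T = 0.5376 − 0.2348 = 0.3028 ≈ 0.30
e^(−rT) = e^(−0.031·1.25) = 0.9620
N(d₁) = N(0.54) = 0.7054;  N(d₂) = N(0.30) = 0.6179
C = 86·0.7054 − 81·0.9620·0.6179 = 60.6644 − 48.1480 = 12.5164

£12.52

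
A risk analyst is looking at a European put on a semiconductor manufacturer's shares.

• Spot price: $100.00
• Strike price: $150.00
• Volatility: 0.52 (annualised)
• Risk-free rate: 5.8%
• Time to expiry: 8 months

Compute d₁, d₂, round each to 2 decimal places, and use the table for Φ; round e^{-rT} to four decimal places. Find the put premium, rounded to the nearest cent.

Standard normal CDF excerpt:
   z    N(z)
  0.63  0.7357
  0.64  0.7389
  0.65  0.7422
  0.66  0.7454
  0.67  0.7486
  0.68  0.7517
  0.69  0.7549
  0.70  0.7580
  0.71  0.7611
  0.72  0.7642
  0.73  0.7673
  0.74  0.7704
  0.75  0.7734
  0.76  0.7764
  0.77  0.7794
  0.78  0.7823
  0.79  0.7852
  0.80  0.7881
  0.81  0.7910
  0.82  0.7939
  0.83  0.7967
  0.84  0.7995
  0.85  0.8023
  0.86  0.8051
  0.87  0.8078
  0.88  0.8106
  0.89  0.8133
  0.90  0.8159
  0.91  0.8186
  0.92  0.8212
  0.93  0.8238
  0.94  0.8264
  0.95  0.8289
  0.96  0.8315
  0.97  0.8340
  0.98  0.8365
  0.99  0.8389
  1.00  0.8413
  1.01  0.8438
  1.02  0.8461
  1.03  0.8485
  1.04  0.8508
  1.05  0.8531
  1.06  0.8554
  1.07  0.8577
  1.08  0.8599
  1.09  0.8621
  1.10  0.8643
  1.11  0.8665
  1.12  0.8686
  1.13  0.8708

$49.88

σ√T = 0.52·√0.6667 = 0.4246
d₁ = [ln(100/150) + (0.058 + ½·0.52²)·0.6667] / (σ√T) = (-0.4055 + 0.1288) / 0.4246 = -0.6516 ≈ -0.65
d₂ = -0.6516 − 0.4246 = -1.0762 ≈ -1.08
exp(−rT) = exp(−0.058·0.6667) = 0.9621
P = 150·0.9621·N(1.08) − 100·N(0.65) = 150·0.9621·0.8599 − 100·0.7422 = 124.0965 − 74.2200 = 49.8765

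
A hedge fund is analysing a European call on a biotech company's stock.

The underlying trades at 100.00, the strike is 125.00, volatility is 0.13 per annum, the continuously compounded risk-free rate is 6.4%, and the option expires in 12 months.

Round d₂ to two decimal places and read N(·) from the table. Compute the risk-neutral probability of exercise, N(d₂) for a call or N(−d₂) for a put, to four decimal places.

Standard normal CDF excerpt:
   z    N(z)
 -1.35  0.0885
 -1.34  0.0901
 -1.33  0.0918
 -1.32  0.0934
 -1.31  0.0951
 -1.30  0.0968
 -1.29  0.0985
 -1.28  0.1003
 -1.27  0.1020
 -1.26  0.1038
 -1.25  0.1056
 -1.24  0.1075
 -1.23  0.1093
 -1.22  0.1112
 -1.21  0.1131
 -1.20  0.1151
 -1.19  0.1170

T = 1;  σ√T = 0.1300
ln(S/K) + (r + σ²/2)T = ln(100/125) + (0.064 + 0.13²/2)·1 = -0.2231 + 0.0725 = -0.1507
d₁ = -0.1507 / 0.1300 = -1.1592 which rounds to -1.16
d₂ = d₁ − σ√T = -1.1592 − 0.1300 = -1.2892 which rounds to -1.29
Pr(exercise) under Q = N(d₂) = 0.0985

0.0985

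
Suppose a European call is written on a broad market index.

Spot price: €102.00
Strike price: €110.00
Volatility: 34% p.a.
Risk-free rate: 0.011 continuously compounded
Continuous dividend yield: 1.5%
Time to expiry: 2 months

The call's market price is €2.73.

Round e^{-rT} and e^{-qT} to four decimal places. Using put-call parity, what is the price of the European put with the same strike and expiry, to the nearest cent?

€10.79

exp(−qT) = exp(−0.015·0.1667) = 0.9975;  exp(−rT) = exp(−0.011·0.1667) = 0.9982
Put-call parity: C − P = S·e^(−qT) − K·e^(−rT) = 102·0.9975 − 110·0.9982 = 101.7450 − 109.8020 = -8.0570
P = C − (C − P) = 2.73 − (-8.0570) = 10.7870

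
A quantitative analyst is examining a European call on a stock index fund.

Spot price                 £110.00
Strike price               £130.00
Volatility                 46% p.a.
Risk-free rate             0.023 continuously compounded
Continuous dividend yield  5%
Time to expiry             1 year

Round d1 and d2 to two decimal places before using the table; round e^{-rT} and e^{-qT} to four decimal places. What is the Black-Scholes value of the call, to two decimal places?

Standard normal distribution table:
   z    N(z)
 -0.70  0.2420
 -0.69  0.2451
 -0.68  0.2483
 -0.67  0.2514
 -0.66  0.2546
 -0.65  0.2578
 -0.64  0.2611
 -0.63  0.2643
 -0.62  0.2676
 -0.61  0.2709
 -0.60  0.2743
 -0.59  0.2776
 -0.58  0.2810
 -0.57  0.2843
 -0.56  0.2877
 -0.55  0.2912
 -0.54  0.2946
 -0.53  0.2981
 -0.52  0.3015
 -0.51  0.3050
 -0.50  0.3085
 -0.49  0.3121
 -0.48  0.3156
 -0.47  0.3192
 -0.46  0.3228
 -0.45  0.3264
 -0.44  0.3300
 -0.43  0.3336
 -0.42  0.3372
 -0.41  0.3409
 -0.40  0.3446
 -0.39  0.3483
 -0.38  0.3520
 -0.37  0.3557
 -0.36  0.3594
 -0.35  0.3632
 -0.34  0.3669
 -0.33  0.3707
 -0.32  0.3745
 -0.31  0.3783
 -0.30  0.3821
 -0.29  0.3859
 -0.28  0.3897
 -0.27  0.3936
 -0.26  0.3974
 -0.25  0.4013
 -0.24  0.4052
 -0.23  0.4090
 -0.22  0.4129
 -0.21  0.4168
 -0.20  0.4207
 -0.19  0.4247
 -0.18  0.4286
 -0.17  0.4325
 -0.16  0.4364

£11.68

T = 1;  σ√T = 0.4600
ln(S/K) + (r − q + σ²/2)T = ln(110/130) + (0.023 − 0.05 + 0.46²/2)·1 = -0.1671 + 0.0788 = -0.0883
d₁ = -0.0883 / 0.4600 = -0.1919 → -0.19
d₂ = d₁ − σ√T = -0.1919 − 0.4600 = -0.6519 → -0.65
exp(−qT) = exp(−0.05·1) = 0.9512;  exp(−rT) = exp(−0.023·1) = 0.9773
C = 110·0.9512·N(-0.19) − 130·0.9773·N(-0.65) = 110·0.9512·0.4247 − 130·0.9773·0.2578 = 44.4372 − 32.7532 = 11.6840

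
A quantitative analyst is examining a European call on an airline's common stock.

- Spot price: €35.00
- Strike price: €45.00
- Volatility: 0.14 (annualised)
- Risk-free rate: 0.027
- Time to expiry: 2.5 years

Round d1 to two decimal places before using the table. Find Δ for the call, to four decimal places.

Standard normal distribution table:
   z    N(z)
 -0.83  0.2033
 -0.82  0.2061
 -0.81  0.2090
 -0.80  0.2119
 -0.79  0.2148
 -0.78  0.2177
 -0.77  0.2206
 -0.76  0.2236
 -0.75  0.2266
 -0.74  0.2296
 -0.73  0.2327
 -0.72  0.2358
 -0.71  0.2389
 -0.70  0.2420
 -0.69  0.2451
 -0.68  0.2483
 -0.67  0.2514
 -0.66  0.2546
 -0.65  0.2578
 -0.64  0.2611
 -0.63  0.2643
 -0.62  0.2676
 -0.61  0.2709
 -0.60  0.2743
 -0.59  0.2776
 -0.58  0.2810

0.2358

T = 2.5;  σ√T = 0.2214
ln(S/K) + (r + σ²/2)T = ln(35/45) + (0.027 + 0.14²/2)·2.5 = -0.2513 + 0.0920 = -0.1593
d₁ = -0.1593 / 0.2214 = -0.7197 which rounds to -0.72
N(d₁) = N(-0.72) = 0.2358
Δ_call = N(d₁) = 0.2358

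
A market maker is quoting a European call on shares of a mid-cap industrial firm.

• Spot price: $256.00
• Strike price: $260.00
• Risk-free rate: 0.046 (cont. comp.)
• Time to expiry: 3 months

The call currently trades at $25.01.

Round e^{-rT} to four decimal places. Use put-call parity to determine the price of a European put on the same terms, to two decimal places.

$26.05

e^(−rT) = e^(−0.046·0.25) = 0.9886
Put-call parity: C − P = S − K·e^(−rT) = 256 − 260·0.9886 = 256 − 257.0360 = -1.0360
P = C − (C − P) = 25.01 − (-1.0360) = 26.0460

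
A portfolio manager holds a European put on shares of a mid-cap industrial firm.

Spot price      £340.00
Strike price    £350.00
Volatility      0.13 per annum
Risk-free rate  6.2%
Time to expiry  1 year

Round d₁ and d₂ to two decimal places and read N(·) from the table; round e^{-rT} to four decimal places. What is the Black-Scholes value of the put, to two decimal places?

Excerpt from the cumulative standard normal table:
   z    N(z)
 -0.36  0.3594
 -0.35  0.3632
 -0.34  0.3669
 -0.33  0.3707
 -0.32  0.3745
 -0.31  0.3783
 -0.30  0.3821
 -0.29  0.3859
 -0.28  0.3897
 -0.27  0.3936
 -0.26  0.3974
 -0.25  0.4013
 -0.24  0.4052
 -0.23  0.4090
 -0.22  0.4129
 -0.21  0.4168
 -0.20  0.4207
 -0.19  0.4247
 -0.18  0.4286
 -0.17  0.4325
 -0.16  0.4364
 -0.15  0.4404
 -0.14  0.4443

T = 1;  σ√T = 0.1300
d₁ = [ln(340/350) + (0.062 + 0.13²/2)·1] / 0.1300 = [-0.0290 + 0.0704] / 0.1300 = 0.3189 ≈ 0.32
d₂ = d₁ − σ√T = 0.3189 − 0.1300 = 0.1889 ≈ 0.19
exp(−rT) = exp(−0.062·1) = 0.9399
P = 350·0.9399·N(-0.19) − 340·N(-0.32) = 350·0.9399·0.4247 − 340·0.3745 = 139.7114 − 127.3300 = 12.3814

£12.38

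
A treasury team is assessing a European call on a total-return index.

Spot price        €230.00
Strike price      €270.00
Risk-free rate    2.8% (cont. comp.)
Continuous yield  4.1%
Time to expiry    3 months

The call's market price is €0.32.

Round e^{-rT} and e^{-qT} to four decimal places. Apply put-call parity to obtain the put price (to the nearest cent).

exp(−qT) = exp(−0.041·0.25) = 0.9898;  exp(−rT) = exp(−0.028·0.25) = 0.9930
Put-call parity: C − P = S·e^(−qT) − K·e^(−rT) = 230·0.9898 − 270·0.9930 = 227.6540 − 268.1100 = -40.4560
P = C − (C − P) = 0.32 − (-40.4560) = 40.7760

€40.78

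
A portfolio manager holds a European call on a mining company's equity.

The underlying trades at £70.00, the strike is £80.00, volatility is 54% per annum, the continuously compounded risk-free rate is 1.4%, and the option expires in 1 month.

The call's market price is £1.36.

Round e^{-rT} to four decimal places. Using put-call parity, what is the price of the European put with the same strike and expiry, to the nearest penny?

£11.26

e^(−rT) = e^(−0.014·0.08333) = 0.9988
Put-call parity: C − P = S − K·e^(−rT) = 70 − 80·0.9988 = 70 − 79.9040 = -9.9040
P = C − (C − P) = 1.36 − (-9.9040) = 11.2640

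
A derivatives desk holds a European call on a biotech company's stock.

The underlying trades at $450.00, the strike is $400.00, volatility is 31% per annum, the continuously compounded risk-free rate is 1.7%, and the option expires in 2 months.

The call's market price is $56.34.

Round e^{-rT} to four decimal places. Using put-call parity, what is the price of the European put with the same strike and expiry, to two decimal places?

e^(−rT) = e^(−0.017·0.1667) = 0.9972
Put-call parity: C − P = S − K·e^(−rT) = 450 − 400·0.9972 = 450 − 398.8800 = 51.1200
P = C − (C − P) = 56.34 − (51.1200) = 5.2200

$5.22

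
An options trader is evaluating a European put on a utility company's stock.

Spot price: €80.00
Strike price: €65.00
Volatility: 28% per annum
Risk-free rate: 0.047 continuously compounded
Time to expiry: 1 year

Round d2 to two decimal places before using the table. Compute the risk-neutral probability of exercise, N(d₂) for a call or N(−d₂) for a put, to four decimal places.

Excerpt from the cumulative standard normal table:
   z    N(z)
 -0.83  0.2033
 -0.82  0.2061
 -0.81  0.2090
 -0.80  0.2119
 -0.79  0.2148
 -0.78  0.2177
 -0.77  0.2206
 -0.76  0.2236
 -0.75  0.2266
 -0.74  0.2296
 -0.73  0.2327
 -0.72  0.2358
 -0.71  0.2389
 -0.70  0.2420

0.2206

σ√T = 0.28 × 1.0000 = 0.2800
ln(S/K) + (r + σ²/2)T = ln(80/65) + (0.047 + 0.28²/2)·1 = 0.2076 + 0.0862 = 0.2938
d₁ = 0.2938 / 0.2800 = 1.0494 ⇒ 1.05
d₂ = d₁ − σ√T = 1.0494 − 0.2800 = 0.7694 ⇒ 0.77
Risk-neutral Pr[S_T < K] = N(−d₂) = N(-0.77) = 0.2206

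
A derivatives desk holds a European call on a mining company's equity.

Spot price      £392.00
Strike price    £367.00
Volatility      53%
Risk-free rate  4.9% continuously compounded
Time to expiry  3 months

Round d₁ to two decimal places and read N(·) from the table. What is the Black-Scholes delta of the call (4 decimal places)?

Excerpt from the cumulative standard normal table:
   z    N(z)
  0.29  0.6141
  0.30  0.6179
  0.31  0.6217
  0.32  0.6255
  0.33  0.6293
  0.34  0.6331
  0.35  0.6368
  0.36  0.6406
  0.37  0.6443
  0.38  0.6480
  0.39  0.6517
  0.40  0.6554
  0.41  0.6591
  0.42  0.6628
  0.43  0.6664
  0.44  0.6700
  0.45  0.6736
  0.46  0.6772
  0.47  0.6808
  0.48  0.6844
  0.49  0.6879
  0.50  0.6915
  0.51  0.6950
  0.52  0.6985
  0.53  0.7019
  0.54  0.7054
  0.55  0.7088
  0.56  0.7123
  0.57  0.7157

0.6664

σ√T = 0.53·√0.25 = 0.2650
d₁ = [ln(392/367) + (0.049 + 0.53²/2)·0.25] / 0.2650 = [0.0659 + 0.0474] / 0.2650 = 0.4274 ⇒ 0.43
N(d₁) = N(0.43) = 0.6664
Δ_call = N(d₁) = 0.6664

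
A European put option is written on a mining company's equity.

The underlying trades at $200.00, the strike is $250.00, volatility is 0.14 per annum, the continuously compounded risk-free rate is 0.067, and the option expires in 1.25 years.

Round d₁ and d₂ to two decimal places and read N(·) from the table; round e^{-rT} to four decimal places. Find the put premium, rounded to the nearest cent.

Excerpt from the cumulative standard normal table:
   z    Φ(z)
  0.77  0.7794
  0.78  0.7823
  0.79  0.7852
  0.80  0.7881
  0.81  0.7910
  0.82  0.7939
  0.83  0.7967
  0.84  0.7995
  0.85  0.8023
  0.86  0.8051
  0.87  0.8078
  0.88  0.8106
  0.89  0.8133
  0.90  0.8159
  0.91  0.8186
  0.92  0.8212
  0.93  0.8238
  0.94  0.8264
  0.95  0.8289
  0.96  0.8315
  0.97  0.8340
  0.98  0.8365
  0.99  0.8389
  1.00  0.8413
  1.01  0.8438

$33.56

σ√T = 0.14·√1.25 = 0.1565
d₁ = [ln(200/250) + (0.067 + 0.14²/2)·1.25] / 0.1565 = [-0.2231 + 0.0960] / 0.1565 = -0.8123 ≈ -0.81
d₂ = d₁ − σ√T = -0.8123 − 0.1565 = -0.9688 ≈ -0.97
e^(−rT) = e^(−0.067·1.25) = 0.9197
N(−d₂) = N(0.97) = 0.8340;  N(−d₁) = N(0.81) = 0.7910
P = 250·0.9197·0.8340 − 200·0.7910 = 191.7574 − 158.2000 = 33.5574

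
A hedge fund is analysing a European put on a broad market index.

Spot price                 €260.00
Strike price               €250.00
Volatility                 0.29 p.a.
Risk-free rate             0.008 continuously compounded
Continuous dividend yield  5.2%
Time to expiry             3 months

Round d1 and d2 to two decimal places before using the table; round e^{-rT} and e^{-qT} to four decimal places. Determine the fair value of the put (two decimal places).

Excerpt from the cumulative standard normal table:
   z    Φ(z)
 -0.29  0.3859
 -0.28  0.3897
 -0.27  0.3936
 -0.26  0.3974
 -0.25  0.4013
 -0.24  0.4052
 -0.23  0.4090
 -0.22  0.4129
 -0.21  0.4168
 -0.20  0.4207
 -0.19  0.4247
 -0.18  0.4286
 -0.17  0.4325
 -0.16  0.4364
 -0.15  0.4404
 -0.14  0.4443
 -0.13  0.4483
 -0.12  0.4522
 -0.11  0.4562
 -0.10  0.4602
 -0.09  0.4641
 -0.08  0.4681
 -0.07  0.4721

€11.81

T = 0.25;  σ√T = 0.1450
d₁ = [ln(260/250) + (0.008 − 0.052 + 0.29²/2)·0.25] / 0.1450 = [0.0392 − 0.0005] / 0.1450 = 0.2671 ≈ 0.27
d₂ = d₁ − σ√T = 0.2671 − 0.1450 = 0.1221 ≈ 0.12
e^(−qT) = e^(−0.052·0.25) = 0.9871;  e^(−rT) = e^(−0.008·0.25) = 0.9980
N(−d₂) = N(-0.12) = 0.4522;  N(−d₁) = N(-0.27) = 0.3936
P = 250·0.9980·0.4522 − 260·0.9871·0.3936 = 112.8239 − 101.0159 = 11.8080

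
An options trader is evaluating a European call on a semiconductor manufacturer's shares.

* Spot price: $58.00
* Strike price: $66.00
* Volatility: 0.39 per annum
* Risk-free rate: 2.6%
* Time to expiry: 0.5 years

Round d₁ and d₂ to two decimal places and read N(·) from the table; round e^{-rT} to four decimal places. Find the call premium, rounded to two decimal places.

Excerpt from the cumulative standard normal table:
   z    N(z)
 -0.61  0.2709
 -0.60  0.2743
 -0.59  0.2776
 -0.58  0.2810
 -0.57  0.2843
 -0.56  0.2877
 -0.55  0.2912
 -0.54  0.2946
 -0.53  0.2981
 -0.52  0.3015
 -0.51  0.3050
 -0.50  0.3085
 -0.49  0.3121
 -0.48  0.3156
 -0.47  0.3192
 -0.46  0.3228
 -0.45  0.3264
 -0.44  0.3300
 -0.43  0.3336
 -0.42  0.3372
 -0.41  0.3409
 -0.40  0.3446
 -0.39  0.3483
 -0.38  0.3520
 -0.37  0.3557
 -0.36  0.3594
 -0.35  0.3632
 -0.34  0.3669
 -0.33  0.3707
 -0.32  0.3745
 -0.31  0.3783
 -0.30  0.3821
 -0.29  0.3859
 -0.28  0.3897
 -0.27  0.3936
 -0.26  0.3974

T = 0.5;  σ√T = 0.2758
d₁ = [ln(58/66) + (0.026 + 0.39²/2)·0.5] / 0.2758 = [-0.1292 + 0.0510] / 0.2758 = -0.2835 ≈ -0.28
d₂ = d₁ − σ√T = -0.2835 − 0.2758 = -0.5593 ≈ -0.56
exp(−rT) = exp(−0.026·0.5) = 0.9871
N(d₁) = N(-0.28) = 0.3897;  N(d₂) = N(-0.56) = 0.2877
C = 58·0.3897 − 66·0.9871·0.2877 = 22.6026 − 18.7433 = 3.8593

$3.86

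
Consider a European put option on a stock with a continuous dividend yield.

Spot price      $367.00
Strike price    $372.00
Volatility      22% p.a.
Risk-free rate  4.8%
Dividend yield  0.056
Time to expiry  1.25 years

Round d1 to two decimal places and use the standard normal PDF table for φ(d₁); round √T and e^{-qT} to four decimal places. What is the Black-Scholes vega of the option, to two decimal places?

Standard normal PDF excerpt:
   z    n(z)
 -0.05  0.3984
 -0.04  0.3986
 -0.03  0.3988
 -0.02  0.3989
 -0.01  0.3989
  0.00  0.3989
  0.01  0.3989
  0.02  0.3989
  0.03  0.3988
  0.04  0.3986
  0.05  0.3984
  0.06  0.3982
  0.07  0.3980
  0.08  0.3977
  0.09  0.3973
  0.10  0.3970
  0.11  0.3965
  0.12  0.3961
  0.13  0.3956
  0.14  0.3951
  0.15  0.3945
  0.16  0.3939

152.57

σ√T = 0.22 × 1.1180 = 0.2460
ln(S/K) + (r − q + σ²/2)T = ln(367/372) + (0.048 − 0.056 + 0.22²/2)·1.25 = -0.0135 + 0.0202 = 0.0067
d₁ = 0.0067 / 0.2460 = 0.0273 → 0.03
√T = √1.25 = 1.1180
φ(d₁) = φ(0.03) = 0.3988
exp(−qT) = exp(−0.056·1.25) = 0.9324
vega = S·exp(−qT)·φ(d₁)·√T = 367·0.9324·0.3988·1.1180 = 152.5686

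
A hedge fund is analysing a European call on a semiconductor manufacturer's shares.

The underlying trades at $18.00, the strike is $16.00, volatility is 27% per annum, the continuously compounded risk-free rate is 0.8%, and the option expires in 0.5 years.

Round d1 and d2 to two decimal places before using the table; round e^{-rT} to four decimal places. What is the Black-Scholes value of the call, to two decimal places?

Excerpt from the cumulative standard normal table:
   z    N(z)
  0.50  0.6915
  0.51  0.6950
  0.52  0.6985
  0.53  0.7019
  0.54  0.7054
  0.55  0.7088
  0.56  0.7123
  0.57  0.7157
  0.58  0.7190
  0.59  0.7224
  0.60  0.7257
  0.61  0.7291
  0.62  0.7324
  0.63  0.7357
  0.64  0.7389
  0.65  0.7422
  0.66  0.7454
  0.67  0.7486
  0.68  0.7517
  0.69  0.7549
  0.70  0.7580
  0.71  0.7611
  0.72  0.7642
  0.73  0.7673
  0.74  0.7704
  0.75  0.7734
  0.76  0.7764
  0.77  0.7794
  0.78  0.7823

$2.57

σ√T = 0.27·√0.5 = 0.1909
d₁ = [ln(18/16) + (0.008 + 0.27²/2)·0.5] / 0.1909 = [0.1178 + 0.0222] / 0.1909 = 0.7333 ≈ 0.73
d₂ = d₁ − σ√T = 0.7333 − 0.1909 = 0.5424 ≈ 0.54
exp(−rT) = exp(−0.008·0.5) = 0.9960
C = 18·N(0.73) − 16·0.9960·N(0.54) = 18·0.7673 − 16·0.9960·0.7054 = 13.8114 − 11.2413 = 2.5701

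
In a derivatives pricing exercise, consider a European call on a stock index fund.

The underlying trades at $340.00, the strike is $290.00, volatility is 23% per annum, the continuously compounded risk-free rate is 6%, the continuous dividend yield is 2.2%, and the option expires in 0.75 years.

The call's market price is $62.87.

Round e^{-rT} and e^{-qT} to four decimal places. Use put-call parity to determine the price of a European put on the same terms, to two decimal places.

$5.69

exp(−qT) = exp(−0.022·0.75) = 0.9836;  exp(−rT) = exp(−0.06·0.75) = 0.9560
Put-call parity: C − P = S·e^(−qT) − K·e^(−rT) = 340·0.9836 − 290·0.9560 = 334.4240 − 277.2400 = 57.1840
P = C − (C − P) = 62.87 − (57.1840) = 5.6860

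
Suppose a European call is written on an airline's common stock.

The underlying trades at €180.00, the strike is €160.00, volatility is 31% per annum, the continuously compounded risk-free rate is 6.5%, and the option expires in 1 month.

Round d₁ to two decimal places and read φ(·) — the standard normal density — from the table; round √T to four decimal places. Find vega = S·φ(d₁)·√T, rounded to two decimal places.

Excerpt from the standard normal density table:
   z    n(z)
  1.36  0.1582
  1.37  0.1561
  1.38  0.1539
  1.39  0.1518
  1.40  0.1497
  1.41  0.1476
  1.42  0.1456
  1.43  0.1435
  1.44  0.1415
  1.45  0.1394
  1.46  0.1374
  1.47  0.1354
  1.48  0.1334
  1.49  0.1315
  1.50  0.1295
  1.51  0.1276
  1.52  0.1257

7.57

σ√T = 0.31 × 0.2887 = 0.0895
d₁ = [ln(180/160) + (0.065 + 0.31²/2)·0.08333] / 0.0895 = [0.1178 + 0.0094] / 0.0895 = 1.4214 ≈ 1.42
√T = √0.08333 = 0.2887
φ(d₁) = φ(1.42) = 0.1456
vega = S·φ(d₁)·√T = 180·0.1456·0.2887 = 7.5662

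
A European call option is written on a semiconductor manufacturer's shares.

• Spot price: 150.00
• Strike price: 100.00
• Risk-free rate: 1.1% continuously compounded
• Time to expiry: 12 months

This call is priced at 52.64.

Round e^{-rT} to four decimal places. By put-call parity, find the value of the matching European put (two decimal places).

exp(−rT) = exp(−0.011·1) = 0.9891
Put-call parity: C − P = S − K·e^(−rT) = 150 − 100·0.9891 = 150 − 98.9100 = 51.0900
P = C − (C − P) = 52.64 − (51.0900) = 1.5500

1.55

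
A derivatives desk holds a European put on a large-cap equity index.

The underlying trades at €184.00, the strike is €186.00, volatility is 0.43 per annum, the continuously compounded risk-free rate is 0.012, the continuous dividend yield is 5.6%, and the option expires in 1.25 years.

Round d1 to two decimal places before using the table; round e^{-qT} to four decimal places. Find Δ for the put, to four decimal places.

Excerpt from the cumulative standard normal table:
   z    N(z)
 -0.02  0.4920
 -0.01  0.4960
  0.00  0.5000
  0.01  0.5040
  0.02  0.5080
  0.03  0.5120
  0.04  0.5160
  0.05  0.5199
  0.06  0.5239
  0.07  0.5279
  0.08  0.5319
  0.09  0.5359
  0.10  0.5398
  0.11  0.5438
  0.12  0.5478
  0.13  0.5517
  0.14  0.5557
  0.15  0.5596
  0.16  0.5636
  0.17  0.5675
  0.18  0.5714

σ√T = 0.43 × 1.1180 = 0.4808
d₁ = [ln(184/186) + (0.012 − 0.056 + 0.43²/2)·1.25] / 0.4808 = [-0.0108 + 0.0606] / 0.4808 = 0.1035 → 0.10
N(d₁) = N(0.10) = 0.5398
Δ_put = e^(−qT)·(N(d₁) − 1) = 0.9324·(0.5398 − 1) = -0.4291

-0.4291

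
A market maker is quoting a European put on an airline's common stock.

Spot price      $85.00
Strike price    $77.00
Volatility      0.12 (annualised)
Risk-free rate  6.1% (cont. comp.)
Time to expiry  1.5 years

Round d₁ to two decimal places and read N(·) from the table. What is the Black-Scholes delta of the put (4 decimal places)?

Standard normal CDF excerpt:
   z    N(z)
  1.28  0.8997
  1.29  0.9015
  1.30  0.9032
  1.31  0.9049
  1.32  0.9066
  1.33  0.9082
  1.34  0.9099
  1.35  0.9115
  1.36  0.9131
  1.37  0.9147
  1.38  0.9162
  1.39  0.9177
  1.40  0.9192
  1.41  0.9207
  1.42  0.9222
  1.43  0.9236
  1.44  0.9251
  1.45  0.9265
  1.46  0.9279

σ√T = 0.12 × 1.2247 = 0.1470
d₁ = [ln(85/77) + (0.061 + 0.12²/2)·1.5] / 0.1470 = [0.0988 + 0.1023] / 0.1470 = 1.3686 which rounds to 1.37
N(d₁) = N(1.37) = 0.9147
Δ_put = N(d₁) − 1 = 0.9147 − 1 = -0.0853

-0.0853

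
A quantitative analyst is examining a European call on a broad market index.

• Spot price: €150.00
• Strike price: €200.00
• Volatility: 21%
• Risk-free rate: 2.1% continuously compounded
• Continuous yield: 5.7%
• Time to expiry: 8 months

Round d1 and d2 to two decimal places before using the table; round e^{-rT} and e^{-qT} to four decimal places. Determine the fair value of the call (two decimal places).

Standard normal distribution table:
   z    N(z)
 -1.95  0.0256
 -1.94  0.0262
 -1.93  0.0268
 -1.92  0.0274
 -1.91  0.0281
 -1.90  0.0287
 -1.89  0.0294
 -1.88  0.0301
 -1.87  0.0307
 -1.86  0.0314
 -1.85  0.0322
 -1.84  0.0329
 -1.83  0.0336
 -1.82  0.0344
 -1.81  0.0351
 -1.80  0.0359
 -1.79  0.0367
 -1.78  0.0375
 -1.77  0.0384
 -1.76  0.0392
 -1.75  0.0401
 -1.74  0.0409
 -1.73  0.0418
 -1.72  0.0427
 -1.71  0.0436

σ√T = 0.21·√0.6667 = 0.1715
d₁ = [ln(150/200) + (0.021 − 0.057 + 0.21²/2)·0.6667] / 0.1715 = [-0.2877 − 0.0093] / 0.1715 = -1.7320 ⇒ -1.73
d₂ = d₁ − σ√T = -1.7320 − 0.1715 = -1.9035 ⇒ -1.90
exp(−qT) = exp(−0.057·0.6667) = 0.9627;  exp(−rT) = exp(−0.021·0.6667) = 0.9861
C = 150·0.9627·N(-1.73) − 200·0.9861·N(-1.90) = 150·0.9627·0.0418 − 200·0.9861·0.0287 = 6.0361 − 5.6602 = 0.3759

€0.38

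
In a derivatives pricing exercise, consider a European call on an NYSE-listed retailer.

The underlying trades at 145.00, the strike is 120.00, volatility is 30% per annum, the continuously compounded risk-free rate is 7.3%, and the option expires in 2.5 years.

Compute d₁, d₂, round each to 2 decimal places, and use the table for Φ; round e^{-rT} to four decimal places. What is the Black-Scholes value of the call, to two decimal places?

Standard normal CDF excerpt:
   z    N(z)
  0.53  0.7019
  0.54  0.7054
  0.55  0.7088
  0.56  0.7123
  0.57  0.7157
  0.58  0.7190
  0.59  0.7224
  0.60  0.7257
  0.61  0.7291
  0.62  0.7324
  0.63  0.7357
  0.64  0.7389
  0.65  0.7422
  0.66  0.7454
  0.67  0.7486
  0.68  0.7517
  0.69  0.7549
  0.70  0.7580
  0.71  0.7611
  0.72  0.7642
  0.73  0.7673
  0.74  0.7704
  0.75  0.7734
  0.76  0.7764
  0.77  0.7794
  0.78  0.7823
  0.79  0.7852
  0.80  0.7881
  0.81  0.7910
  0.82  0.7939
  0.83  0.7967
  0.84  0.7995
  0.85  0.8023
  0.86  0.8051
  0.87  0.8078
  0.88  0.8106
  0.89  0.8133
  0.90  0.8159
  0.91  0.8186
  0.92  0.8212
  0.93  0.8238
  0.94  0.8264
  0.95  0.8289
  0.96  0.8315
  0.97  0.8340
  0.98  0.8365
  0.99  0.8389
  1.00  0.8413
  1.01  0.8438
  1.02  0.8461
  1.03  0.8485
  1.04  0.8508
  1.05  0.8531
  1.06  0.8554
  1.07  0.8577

51.82

σ√T = 0.3 × 1.5811 = 0.4743
d₁ = [ln(145/120) + (0.073 + 0.3²/2)·2.5] / 0.4743 = [0.1892 + 0.2950] / 0.4743 = 1.0209 ⇒ 1.02
d₂ = d₁ − σ√T = 1.0209 − 0.4743 = 0.5465 ⇒ 0.55
e^(−rT) = e^(−0.073·2.5) = 0.8332
N(d₁) = N(1.02) = 0.8461;  N(d₂) = N(0.55) = 0.7088
C = 145·0.8461 − 120·0.8332·0.7088 = 122.6845 − 70.8687 = 51.8158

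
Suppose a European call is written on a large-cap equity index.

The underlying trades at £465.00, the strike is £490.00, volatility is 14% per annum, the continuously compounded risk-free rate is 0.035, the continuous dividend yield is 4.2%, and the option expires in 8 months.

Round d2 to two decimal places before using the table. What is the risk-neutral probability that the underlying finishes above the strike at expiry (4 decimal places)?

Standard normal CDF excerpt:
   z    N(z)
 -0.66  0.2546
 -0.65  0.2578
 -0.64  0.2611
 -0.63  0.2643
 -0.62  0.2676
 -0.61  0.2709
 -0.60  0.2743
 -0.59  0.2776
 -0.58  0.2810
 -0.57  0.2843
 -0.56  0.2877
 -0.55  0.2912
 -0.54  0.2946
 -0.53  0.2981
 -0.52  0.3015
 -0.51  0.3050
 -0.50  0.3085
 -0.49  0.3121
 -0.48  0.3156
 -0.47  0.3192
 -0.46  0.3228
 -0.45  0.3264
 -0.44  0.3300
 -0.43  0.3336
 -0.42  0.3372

σ√T = 0.14·√0.6667 = 0.1143
d₁ = [ln(465/490) + (0.035 − 0.042 + 0.14²/2)·0.6667] / 0.1143 = [-0.0524 + 0.0019] / 0.1143 = -0.4418 → -0.44
d₂ = d₁ − σ√T = -0.4418 − 0.1143 = -0.5561 → -0.56
Pr(exercise) under Q = N(d₂) = 0.2877

0.2877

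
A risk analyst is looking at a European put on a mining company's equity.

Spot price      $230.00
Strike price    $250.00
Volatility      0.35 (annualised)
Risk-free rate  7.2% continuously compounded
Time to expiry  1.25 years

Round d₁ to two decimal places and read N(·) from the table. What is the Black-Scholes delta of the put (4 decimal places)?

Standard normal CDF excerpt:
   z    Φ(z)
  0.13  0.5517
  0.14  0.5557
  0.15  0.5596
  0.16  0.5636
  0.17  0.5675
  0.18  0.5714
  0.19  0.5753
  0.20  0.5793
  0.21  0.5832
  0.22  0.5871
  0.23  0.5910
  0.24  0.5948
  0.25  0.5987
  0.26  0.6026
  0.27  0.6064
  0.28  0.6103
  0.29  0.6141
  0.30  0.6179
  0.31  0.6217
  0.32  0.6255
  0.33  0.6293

T = 1.25;  σ√T = 0.3913
d₁ = [ln(230/250) + (0.072 + 0.35²/2)·1.25] / 0.3913 = [-0.0834 + 0.1666] / 0.3913 = 0.2126 → 0.21
N(d₁) = N(0.21) = 0.5832
Δ_put = N(d₁) − 1 = 0.5832 − 1 = -0.4168

-0.4168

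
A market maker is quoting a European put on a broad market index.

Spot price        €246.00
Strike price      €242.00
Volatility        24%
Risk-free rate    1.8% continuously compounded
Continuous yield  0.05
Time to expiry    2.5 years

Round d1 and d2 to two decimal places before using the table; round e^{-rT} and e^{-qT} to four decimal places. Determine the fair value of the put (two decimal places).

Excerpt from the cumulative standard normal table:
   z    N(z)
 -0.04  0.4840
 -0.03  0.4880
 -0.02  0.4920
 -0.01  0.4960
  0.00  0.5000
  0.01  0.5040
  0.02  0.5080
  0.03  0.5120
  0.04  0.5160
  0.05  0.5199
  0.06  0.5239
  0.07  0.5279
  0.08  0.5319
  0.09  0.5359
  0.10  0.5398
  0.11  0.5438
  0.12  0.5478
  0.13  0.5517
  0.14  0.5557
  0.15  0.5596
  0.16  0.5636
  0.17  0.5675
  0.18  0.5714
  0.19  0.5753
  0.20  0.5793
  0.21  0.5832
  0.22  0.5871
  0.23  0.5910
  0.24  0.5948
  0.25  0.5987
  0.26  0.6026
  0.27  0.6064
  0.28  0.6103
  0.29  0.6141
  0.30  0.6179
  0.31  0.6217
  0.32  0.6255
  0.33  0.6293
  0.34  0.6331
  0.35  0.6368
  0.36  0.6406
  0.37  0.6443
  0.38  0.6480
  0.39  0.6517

€41.39

σ√T = 0.24 × 1.5811 = 0.3795
d₁ = [ln(246/242) + (0.018 − 0.05 + 0.24²/2)·2.5] / 0.3795 = [0.0164 − 0.0080] / 0.3795 = 0.0221 → 0.02
d₂ = d₁ − σ√T = 0.0221 − 0.3795 = -0.3574 → -0.36
e^(−qT) = e^(−0.05·2.5) = 0.8825;  e^(−rT) = e^(−0.018·2.5) = 0.9560
N(−d₂) = N(0.36) = 0.6406;  N(−d₁) = N(-0.02) = 0.4920
P = 242·0.9560·0.6406 − 246·0.8825·0.4920 = 148.2041 − 106.8107 = 41.3934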